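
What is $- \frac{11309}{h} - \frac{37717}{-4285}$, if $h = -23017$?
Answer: $\frac{916591254}{98627845} \approx 9.2934$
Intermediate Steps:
$- \frac{11309}{h} - \frac{37717}{-4285} = - \frac{11309}{-23017} - \frac{37717}{-4285} = \left(-11309\right) \left(- \frac{1}{23017}\right) - - \frac{37717}{4285} = \frac{11309}{23017} + \frac{37717}{4285} = \frac{916591254}{98627845}$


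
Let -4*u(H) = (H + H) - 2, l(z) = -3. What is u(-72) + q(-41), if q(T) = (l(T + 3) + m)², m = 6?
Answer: 91/2 ≈ 45.500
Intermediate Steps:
u(H) = ½ - H/2 (u(H) = -((H + H) - 2)/4 = -(2*H - 2)/4 = -(-2 + 2*H)/4 = ½ - H/2)
q(T) = 9 (q(T) = (-3 + 6)² = 3² = 9)
u(-72) + q(-41) = (½ - ½*(-72)) + 9 = (½ + 36) + 9 = 73/2 + 9 = 91/2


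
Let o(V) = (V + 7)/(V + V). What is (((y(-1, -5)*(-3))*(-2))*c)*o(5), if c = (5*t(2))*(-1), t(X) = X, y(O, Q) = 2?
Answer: -144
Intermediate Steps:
o(V) = (7 + V)/(2*V) (o(V) = (7 + V)/((2*V)) = (7 + V)*(1/(2*V)) = (7 + V)/(2*V))
c = -10 (c = (5*2)*(-1) = 10*(-1) = -10)
(((y(-1, -5)*(-3))*(-2))*c)*o(5) = (((2*(-3))*(-2))*(-10))*((½)*(7 + 5)/5) = (-6*(-2)*(-10))*((½)*(⅕)*12) = (12*(-10))*(6/5) = -120*6/5 = -144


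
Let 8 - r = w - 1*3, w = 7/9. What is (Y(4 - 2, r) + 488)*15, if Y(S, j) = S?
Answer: 7350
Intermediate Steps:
w = 7/9 (w = 7*(⅑) = 7/9 ≈ 0.77778)
r = 92/9 (r = 8 - (7/9 - 1*3) = 8 - (7/9 - 3) = 8 - 1*(-20/9) = 8 + 20/9 = 92/9 ≈ 10.222)
(Y(4 - 2, r) + 488)*15 = ((4 - 2) + 488)*15 = (2 + 488)*15 = 490*15 = 7350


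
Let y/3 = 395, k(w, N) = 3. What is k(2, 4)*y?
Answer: 3555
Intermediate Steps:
y = 1185 (y = 3*395 = 1185)
k(2, 4)*y = 3*1185 = 3555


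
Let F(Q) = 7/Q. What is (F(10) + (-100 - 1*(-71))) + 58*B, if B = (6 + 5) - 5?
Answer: 3197/10 ≈ 319.70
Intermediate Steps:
B = 6 (B = 11 - 5 = 6)
(F(10) + (-100 - 1*(-71))) + 58*B = (7/10 + (-100 - 1*(-71))) + 58*6 = (7*(⅒) + (-100 + 71)) + 348 = (7/10 - 29) + 348 = -283/10 + 348 = 3197/10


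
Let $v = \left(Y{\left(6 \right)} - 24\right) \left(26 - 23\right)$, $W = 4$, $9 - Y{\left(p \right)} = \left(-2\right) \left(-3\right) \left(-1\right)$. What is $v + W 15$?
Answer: $33$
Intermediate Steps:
$Y{\left(p \right)} = 15$ ($Y{\left(p \right)} = 9 - \left(-2\right) \left(-3\right) \left(-1\right) = 9 - 6 \left(-1\right) = 9 - -6 = 9 + 6 = 15$)
$v = -27$ ($v = \left(15 - 24\right) \left(26 - 23\right) = \left(-9\right) 3 = -27$)
$v + W 15 = -27 + 4 \cdot 15 = -27 + 60 = 33$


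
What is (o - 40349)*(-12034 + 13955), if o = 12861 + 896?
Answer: -51083232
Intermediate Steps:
o = 13757
(o - 40349)*(-12034 + 13955) = (13757 - 40349)*(-12034 + 13955) = -26592*1921 = -51083232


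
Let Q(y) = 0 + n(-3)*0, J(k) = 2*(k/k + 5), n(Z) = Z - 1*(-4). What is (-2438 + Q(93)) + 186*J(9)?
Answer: -206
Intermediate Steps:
n(Z) = 4 + Z (n(Z) = Z + 4 = 4 + Z)
J(k) = 12 (J(k) = 2*(1 + 5) = 2*6 = 12)
Q(y) = 0 (Q(y) = 0 + (4 - 3)*0 = 0 + 1*0 = 0 + 0 = 0)
(-2438 + Q(93)) + 186*J(9) = (-2438 + 0) + 186*12 = -2438 + 2232 = -206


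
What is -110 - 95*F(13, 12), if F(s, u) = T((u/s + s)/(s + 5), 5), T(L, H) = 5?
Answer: -585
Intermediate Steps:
F(s, u) = 5
-110 - 95*F(13, 12) = -110 - 95*5 = -110 - 475 = -585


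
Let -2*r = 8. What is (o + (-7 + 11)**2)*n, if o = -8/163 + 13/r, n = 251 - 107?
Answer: 298116/163 ≈ 1828.9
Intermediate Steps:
r = -4 (r = -1/2*8 = -4)
n = 144
o = -2151/652 (o = -8/163 + 13/(-4) = -8*1/163 + 13*(-1/4) = -8/163 - 13/4 = -2151/652 ≈ -3.2991)
(o + (-7 + 11)**2)*n = (-2151/652 + (-7 + 11)**2)*144 = (-2151/652 + 4**2)*144 = (-2151/652 + 16)*144 = (8281/652)*144 = 298116/163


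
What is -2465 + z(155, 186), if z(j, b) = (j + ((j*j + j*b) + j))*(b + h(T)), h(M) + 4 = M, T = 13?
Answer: 10364710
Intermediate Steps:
h(M) = -4 + M
z(j, b) = (9 + b)*(j² + 2*j + b*j) (z(j, b) = (j + ((j*j + j*b) + j))*(b + (-4 + 13)) = (j + ((j² + b*j) + j))*(b + 9) = (j + (j + j² + b*j))*(9 + b) = (j² + 2*j + b*j)*(9 + b) = (9 + b)*(j² + 2*j + b*j))
-2465 + z(155, 186) = -2465 + 155*(18 + 186² + 9*155 + 11*186 + 186*155) = -2465 + 155*(18 + 34596 + 1395 + 2046 + 28830) = -2465 + 155*66885 = -2465 + 10367175 = 10364710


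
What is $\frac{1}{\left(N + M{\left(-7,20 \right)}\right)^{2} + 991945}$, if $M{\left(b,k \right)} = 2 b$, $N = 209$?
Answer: $\frac{1}{1029970} \approx 9.709 \cdot 10^{-7}$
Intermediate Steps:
$\frac{1}{\left(N + M{\left(-7,20 \right)}\right)^{2} + 991945} = \frac{1}{\left(209 + 2 \left(-7\right)\right)^{2} + 991945} = \frac{1}{\left(209 - 14\right)^{2} + 991945} = \frac{1}{195^{2} + 991945} = \frac{1}{38025 + 991945} = \frac{1}{1029970}$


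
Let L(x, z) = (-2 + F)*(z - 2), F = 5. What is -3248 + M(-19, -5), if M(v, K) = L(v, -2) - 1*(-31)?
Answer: -3229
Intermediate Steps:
L(x, z) = -6 + 3*z (L(x, z) = (-2 + 5)*(z - 2) = 3*(-2 + z) = -6 + 3*z)
M(v, K) = 19 (M(v, K) = (-6 + 3*(-2)) - 1*(-31) = (-6 - 6) + 31 = -12 + 31 = 19)
-3248 + M(-19, -5) = -3248 + 19 = -3229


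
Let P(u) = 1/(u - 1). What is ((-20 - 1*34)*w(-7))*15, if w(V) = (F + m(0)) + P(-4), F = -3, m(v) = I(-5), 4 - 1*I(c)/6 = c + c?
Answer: -65448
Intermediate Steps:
I(c) = 24 - 12*c (I(c) = 24 - 6*(c + c) = 24 - 12*c)
m(v) = 84 (m(v) = 24 - 12*(-5) = 24 + 60 = 84)
P(u) = 1/(-1 + u)
w(V) = 404/5 (w(V) = (-3 + 84) + 1/(-1 - 4) = 81 + 1/(-5) = 81 - ⅕ = 404/5)
((-20 - 1*34)*w(-7))*15 = ((-20 - 1*34)*(404/5))*15 = ((-20 - 34)*(404/5))*15 = -54*404/5*15 = -21816/5*15 = -65448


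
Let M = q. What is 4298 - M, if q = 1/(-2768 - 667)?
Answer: 14763631/3435 ≈ 4298.0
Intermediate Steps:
q = -1/3435 (q = 1/(-3435) = -1/3435 ≈ -0.00029112)
M = -1/3435 ≈ -0.00029112
4298 - M = 4298 - 1*(-1/3435) = 4298 + 1/3435 = 14763631/3435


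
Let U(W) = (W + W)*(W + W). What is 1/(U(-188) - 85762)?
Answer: 1/55614 ≈ 1.7981e-5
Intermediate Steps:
U(W) = 4*W² (U(W) = (2*W)*(2*W) = 4*W²)
1/(U(-188) - 85762) = 1/(4*(-188)² - 85762) = 1/(4*35344 - 85762) = 1/(141376 - 85762) = 1/55614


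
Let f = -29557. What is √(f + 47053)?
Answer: 54*√6 ≈ 132.27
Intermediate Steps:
√(f + 47053) = √(-29557 + 47053) = √17496 = 54*√6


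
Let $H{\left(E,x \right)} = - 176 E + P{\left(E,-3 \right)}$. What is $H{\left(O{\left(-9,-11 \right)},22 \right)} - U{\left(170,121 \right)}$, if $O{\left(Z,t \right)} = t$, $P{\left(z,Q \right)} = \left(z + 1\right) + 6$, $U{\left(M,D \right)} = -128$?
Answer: $2060$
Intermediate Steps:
$P{\left(z,Q \right)} = 7 + z$ ($P{\left(z,Q \right)} = \left(1 + z\right) + 6 = 7 + z$)
$H{\left(E,x \right)} = 7 - 175 E$ ($H{\left(E,x \right)} = - 176 E + \left(7 + E\right) = 7 - 175 E$)
$H{\left(O{\left(-9,-11 \right)},22 \right)} - U{\left(170,121 \right)} = \left(7 - -1925\right) - -128 = \left(7 + 1925\right) + 128 = 1932 + 128 = 2060$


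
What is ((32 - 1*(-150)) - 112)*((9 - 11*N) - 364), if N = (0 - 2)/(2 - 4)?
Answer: -25620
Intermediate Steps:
N = 1 (N = -2/(-2) = -2*(-1/2) = 1)
((32 - 1*(-150)) - 112)*((9 - 11*N) - 364) = ((32 - 1*(-150)) - 112)*((9 - 11*1) - 364) = ((32 + 150) - 112)*((9 - 11) - 364) = (182 - 112)*(-2 - 364) = 70*(-366) = -25620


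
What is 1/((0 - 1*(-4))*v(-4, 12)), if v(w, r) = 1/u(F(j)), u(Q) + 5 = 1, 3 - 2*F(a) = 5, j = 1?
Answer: -1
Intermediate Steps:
F(a) = -1 (F(a) = 3/2 - ½*5 = 3/2 - 5/2 = -1)
u(Q) = -4 (u(Q) = -5 + 1 = -4)
v(w, r) = -¼ (v(w, r) = 1/(-4) = -¼)
1/((0 - 1*(-4))*v(-4, 12)) = 1/((0 - 1*(-4))*(-¼)) = 1/((0 + 4)*(-¼)) = 1/(4*(-¼)) = 1/(-1) = -1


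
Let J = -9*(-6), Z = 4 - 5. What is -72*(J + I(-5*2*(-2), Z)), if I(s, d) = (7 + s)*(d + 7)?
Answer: -15552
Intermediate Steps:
Z = -1
J = 54
I(s, d) = (7 + d)*(7 + s) (I(s, d) = (7 + s)*(7 + d) = (7 + d)*(7 + s))
-72*(J + I(-5*2*(-2), Z)) = -72*(54 + (49 + 7*(-1) + 7*(-5*2*(-2)) - (-5*2)*(-2))) = -72*(54 + (49 - 7 + 7*(-10*(-2)) - (-10)*(-2))) = -72*(54 + (49 - 7 + 7*20 - 1*20)) = -72*(54 + (49 - 7 + 140 - 20)) = -72*(54 + 162) = -72*216 = -15552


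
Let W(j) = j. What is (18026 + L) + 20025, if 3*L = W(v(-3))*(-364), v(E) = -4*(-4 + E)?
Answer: 103961/3 ≈ 34654.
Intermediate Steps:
v(E) = 16 - 4*E
L = -10192/3 (L = ((16 - 4*(-3))*(-364))/3 = ((16 + 12)*(-364))/3 = (28*(-364))/3 = (⅓)*(-10192) = -10192/3 ≈ -3397.3)
(18026 + L) + 20025 = (18026 - 10192/3) + 20025 = 43886/3 + 20025 = 103961/3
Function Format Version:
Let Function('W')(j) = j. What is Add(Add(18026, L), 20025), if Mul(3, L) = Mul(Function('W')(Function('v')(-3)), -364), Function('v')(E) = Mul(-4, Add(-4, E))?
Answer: Rational(103961, 3) ≈ 34654.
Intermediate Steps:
Function('v')(E) = Add(16, Mul(-4, E))
L = Rational(-10192, 3) (L = Mul(Rational(1, 3), Mul(Add(16, Mul(-4, -3)), -364)) = Mul(Rational(1, 3), Mul(Add(16, 12), -364)) = Mul(Rational(1, 3), Mul(28, -364)) = Mul(Rational(1, 3), -10192) = Rational(-10192, 3) ≈ -3397.3)
Add(Add(18026, L), 20025) = Add(Add(18026, Rational(-10192, 3)), 20025) = Add(Rational(43886, 3), 20025) = Rational(103961, 3)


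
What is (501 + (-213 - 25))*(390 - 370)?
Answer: 5260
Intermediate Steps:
(501 + (-213 - 25))*(390 - 370) = (501 - 238)*20 = 263*20 = 5260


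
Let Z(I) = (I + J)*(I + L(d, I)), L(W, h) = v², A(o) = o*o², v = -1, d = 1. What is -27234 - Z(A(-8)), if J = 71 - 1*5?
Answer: -255140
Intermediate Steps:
J = 66 (J = 71 - 5 = 66)
A(o) = o³
L(W, h) = 1 (L(W, h) = (-1)² = 1)
Z(I) = (1 + I)*(66 + I) (Z(I) = (I + 66)*(I + 1) = (66 + I)*(1 + I) = (1 + I)*(66 + I))
-27234 - Z(A(-8)) = -27234 - (66 + ((-8)³)² + 67*(-8)³) = -27234 - (66 + (-512)² + 67*(-512)) = -27234 - (66 + 262144 - 34304) = -27234 - 1*227906 = -27234 - 227906 = -255140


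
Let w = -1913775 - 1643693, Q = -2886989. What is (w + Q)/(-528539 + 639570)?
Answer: -6444457/111031 ≈ -58.042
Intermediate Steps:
w = -3557468
(w + Q)/(-528539 + 639570) = (-3557468 - 2886989)/(-528539 + 639570) = -6444457/111031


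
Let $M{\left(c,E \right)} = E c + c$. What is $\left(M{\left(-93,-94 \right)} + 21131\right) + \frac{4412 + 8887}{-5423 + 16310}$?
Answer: $\frac{108076053}{3629} \approx 29781.0$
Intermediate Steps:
$M{\left(c,E \right)} = c + E c$
$\left(M{\left(-93,-94 \right)} + 21131\right) + \frac{4412 + 8887}{-5423 + 16310} = \left(- 93 \left(1 - 94\right) + 21131\right) + \frac{4412 + 8887}{-5423 + 16310} = \left(\left(-93\right) \left(-93\right) + 21131\right) + \frac{13299}{10887} = \left(8649 + 21131\right) + 13299 \cdot \frac{1}{10887} = 29780 + \frac{4433}{3629} = \frac{108076053}{3629}$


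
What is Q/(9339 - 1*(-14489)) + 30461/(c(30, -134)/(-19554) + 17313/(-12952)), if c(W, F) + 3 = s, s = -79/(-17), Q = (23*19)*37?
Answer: -1836033610321789/80577216860 ≈ -22786.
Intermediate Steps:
Q = 16169 (Q = 437*37 = 16169)
s = 79/17 (s = -79*(-1/17) = 79/17 ≈ 4.6471)
c(W, F) = 28/17 (c(W, F) = -3 + 79/17 = 28/17)
Q/(9339 - 1*(-14489)) + 30461/(c(30, -134)/(-19554) + 17313/(-12952)) = 16169/(9339 - 1*(-14489)) + 30461/((28/17)/(-19554) + 17313/(-12952)) = 16169/(9339 + 14489) + 30461/((28/17)*(-1/19554) + 17313*(-1/12952)) = 16169/23828 + 30461/(-14/166209 - 17313/12952) = 16169*(1/23828) + 30461/(-2877757745/2152738968) = 19/28 + 30461*(-2152738968/2877757745) = 19/28 - 65574581704248/2877757745 = -1836033610321789/80577216860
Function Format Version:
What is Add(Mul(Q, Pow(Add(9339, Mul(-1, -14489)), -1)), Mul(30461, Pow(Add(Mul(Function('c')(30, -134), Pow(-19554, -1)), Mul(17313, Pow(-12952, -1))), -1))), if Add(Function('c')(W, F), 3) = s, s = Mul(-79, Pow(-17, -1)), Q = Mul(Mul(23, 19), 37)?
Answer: Rational(-1836033610321789, 80577216860) ≈ -22786.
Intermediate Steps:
Q = 16169 (Q = Mul(437, 37) = 16169)
s = Rational(79, 17) (s = Mul(-79, Rational(-1, 17)) = Rational(79, 17) ≈ 4.6471)
Function('c')(W, F) = Rational(28, 17) (Function('c')(W, F) = Add(-3, Rational(79, 17)) = Rational(28, 17))
Add(Mul(Q, Pow(Add(9339, Mul(-1, -14489)), -1)), Mul(30461, Pow(Add(Mul(Function('c')(30, -134), Pow(-19554, -1)), Mul(17313, Pow(-12952, -1))), -1))) = Add(Mul(16169, Pow(Add(9339, Mul(-1, -14489)), -1)), Mul(30461, Pow(Add(Mul(Rational(28, 17), Pow(-19554, -1)), Mul(17313, Pow(-12952, -1))), -1))) = Add(Mul(16169, Pow(Add(9339, 14489), -1)), Mul(30461, Pow(Add(Mul(Rational(28, 17), Rational(-1, 19554)), Mul(17313, Rational(-1, 12952))), -1))) = Add(Mul(16169, Pow(23828, -1)), Mul(30461, Pow(Add(Rational(-14, 166209), Rational(-17313, 12952)), -1))) = Add(Mul(16169, Rational(1, 23828)), Mul(30461, Pow(Rational(-2877757745, 2152738968), -1))) = Add(Rational(19, 28), Mul(30461, Rational(-2152738968, 2877757745))) = Add(Rational(19, 28), Rational(-65574581704248, 2877757745)) = Rational(-1836033610321789, 80577216860)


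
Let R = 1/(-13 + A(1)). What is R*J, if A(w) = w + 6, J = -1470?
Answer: 245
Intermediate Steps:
A(w) = 6 + w
R = -1/6 (R = 1/(-13 + (6 + 1)) = 1/(-13 + 7) = 1/(-6) = -1/6 ≈ -0.16667)
R*J = -1/6*(-1470) = 245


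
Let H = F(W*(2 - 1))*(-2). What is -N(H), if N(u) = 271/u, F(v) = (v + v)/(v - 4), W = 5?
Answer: 271/20 ≈ 13.550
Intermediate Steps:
F(v) = 2*v/(-4 + v) (F(v) = (2*v)/(-4 + v) = 2*v/(-4 + v))
H = -20 (H = (2*(5*(2 - 1))/(-4 + 5*(2 - 1)))*(-2) = (2*(5*1)/(-4 + 5*1))*(-2) = (2*5/(-4 + 5))*(-2) = (2*5/1)*(-2) = (2*5*1)*(-2) = 10*(-2) = -20)
-N(H) = -271/(-20) = -271*(-1)/20 = -1*(-271/20) = 271/20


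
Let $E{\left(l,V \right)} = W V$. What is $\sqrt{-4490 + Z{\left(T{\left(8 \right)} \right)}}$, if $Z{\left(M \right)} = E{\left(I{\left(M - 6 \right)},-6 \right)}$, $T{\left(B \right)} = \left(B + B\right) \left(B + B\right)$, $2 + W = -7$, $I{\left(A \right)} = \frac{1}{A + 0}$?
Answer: $2 i \sqrt{1109} \approx 66.603 i$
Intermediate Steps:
$I{\left(A \right)} = \frac{1}{A}$
$W = -9$ ($W = -2 - 7 = -9$)
$E{\left(l,V \right)} = - 9 V$
$T{\left(B \right)} = 4 B^{2}$ ($T{\left(B \right)} = 2 B 2 B = 4 B^{2}$)
$Z{\left(M \right)} = 54$ ($Z{\left(M \right)} = \left(-9\right) \left(-6\right) = 54$)
$\sqrt{-4490 + Z{\left(T{\left(8 \right)} \right)}} = \sqrt{-4490 + 54} = \sqrt{-4436} = 2 i \sqrt{1109}$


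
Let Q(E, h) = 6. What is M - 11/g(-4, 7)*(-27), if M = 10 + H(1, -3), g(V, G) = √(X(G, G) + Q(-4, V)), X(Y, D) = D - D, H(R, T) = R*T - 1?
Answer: 6 + 99*√6/2 ≈ 127.25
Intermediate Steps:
H(R, T) = -1 + R*T
X(Y, D) = 0
g(V, G) = √6 (g(V, G) = √(0 + 6) = √6)
M = 6 (M = 10 + (-1 + 1*(-3)) = 10 + (-1 - 3) = 10 - 4 = 6)
M - 11/g(-4, 7)*(-27) = 6 - 11*√6/6*(-27) = 6 + 99*√6/2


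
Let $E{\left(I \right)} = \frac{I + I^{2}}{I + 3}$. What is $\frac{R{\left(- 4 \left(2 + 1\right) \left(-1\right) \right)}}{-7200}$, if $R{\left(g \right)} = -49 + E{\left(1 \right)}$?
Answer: $\frac{97}{14400} \approx 0.0067361$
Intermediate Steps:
$E{\left(I \right)} = \frac{I + I^{2}}{3 + I}$
$R{\left(g \right)} = - \frac{97}{2}$ ($R{\left(g \right)} = -49 + 1 \frac{1}{3 + 1} \left(1 + 1\right) = -49 + 1 \cdot \frac{1}{4} \cdot 2 = -49 + \frac{1}{2} = - \frac{97}{2}$)
$\frac{R{\left(- 4 \left(2 + 1\right) \left(-1\right) \right)}}{-7200} = - \frac{97}{2 \left(-7200\right)} = \left(- \frac{97}{2}\right) \left(- \frac{1}{7200}\right) = \frac{97}{14400}$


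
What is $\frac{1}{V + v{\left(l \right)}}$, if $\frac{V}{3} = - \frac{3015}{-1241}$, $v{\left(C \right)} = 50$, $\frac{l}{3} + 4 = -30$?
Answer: $\frac{1241}{71095} \approx 0.017456$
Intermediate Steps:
$l = -102$ ($l = -12 + 3 \left(-30\right) = -12 - 90 = -102$)
$V = \frac{9045}{1241}$ ($V = 3 \left(- \frac{3015}{-1241}\right) = 3 \left(\left(-3015\right) \left(- \frac{1}{1241}\right)\right) = 3 \cdot \frac{3015}{1241} = \frac{9045}{1241} \approx 7.2885$)
$\frac{1}{V + v{\left(l \right)}} = \frac{1}{\frac{9045}{1241} + 50} = \frac{1}{\frac{71095}{1241}} = \frac{1241}{71095}$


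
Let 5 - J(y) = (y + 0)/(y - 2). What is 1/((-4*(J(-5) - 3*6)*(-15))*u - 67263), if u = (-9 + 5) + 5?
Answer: -7/476601 ≈ -1.4687e-5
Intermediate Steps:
J(y) = 5 - y/(-2 + y) (J(y) = 5 - (y + 0)/(y - 2) = 5 - y/(-2 + y))
u = 1 (u = -4 + 5 = 1)
1/((-4*(J(-5) - 3*6)*(-15))*u - 67263) = 1/((-4*(2*(-5 + 2*(-5))/(-2 - 5) - 3*6)*(-15))*1 - 67263) = 1/((-4*(2*(-5 - 10)/(-7) - 18)*(-15))*1 - 67263) = 1/((-4*(2*(-1/7)*(-15) - 18)*(-15))*1 - 67263) = 1/((-4*(30/7 - 18)*(-15))*1 - 67263) = 1/((-4*(-96/7)*(-15))*1 - 67263) = 1/(((384/7)*(-15))*1 - 67263) = 1/(-5760/7*1 - 67263) = 1/(-5760/7 - 67263) = 1/(-476601/7) = -7/476601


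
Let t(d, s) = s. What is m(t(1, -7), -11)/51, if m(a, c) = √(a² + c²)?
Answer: √170/51 ≈ 0.25565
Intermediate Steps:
m(t(1, -7), -11)/51 = √((-7)² + (-11)²)/51 = √(49 + 121)*(1/51) = √170*(1/51) = √170/51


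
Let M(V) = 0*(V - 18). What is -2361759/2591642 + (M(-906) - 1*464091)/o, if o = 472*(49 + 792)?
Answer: -1070131342995/514378737592 ≈ -2.0804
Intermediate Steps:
o = 396952 (o = 472*841 = 396952)
M(V) = 0 (M(V) = 0*(-18 + V) = 0)
-2361759/2591642 + (M(-906) - 1*464091)/o = -2361759/2591642 + (0 - 1*464091)/396952 = -2361759*1/2591642 + (0 - 464091)*(1/396952) = -2361759/2591642 - 464091*1/396952 = -2361759/2591642 - 464091/396952 = -1070131342995/514378737592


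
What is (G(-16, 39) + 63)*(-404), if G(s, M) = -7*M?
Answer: 84840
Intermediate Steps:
(G(-16, 39) + 63)*(-404) = (-7*39 + 63)*(-404) = (-273 + 63)*(-404) = -210*(-404) = 84840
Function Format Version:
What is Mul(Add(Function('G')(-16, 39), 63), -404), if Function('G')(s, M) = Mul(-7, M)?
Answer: 84840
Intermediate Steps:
Mul(Add(Function('G')(-16, 39), 63), -404) = Mul(Add(Mul(-7, 39), 63), -404) = Mul(Add(-273, 63), -404) = Mul(-210, -404) = 84840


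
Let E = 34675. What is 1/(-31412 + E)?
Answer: 1/3263 ≈ 0.00030647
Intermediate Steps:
1/(-31412 + E) = 1/(-31412 + 34675) = 1/3263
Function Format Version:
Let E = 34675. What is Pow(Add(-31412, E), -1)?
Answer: Rational(1, 3263) ≈ 0.00030647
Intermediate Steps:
Pow(Add(-31412, E), -1) = Pow(Add(-31412, 34675), -1) = Pow(3263, -1) = Rational(1, 3263)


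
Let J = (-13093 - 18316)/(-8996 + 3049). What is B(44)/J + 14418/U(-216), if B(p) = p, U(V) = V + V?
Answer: -6292859/251272 ≈ -25.044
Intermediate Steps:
U(V) = 2*V
J = 31409/5947 (J = -31409/(-5947) = -31409*(-1/5947) = 31409/5947 ≈ 5.2815)
B(44)/J + 14418/U(-216) = 44/(31409/5947) + 14418/((2*(-216))) = 44*(5947/31409) + 14418/(-432) = 261668/31409 + 14418*(-1/432) = 261668/31409 - 267/8 = -6292859/251272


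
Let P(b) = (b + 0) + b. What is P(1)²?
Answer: 4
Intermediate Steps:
P(b) = 2*b (P(b) = b + b = 2*b)
P(1)² = (2*1)² = 2² = 4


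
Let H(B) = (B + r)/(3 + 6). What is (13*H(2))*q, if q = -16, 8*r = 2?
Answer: -52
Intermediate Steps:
r = ¼ (r = (⅛)*2 = ¼ ≈ 0.25000)
H(B) = 1/36 + B/9 (H(B) = (B + ¼)/(3 + 6) = (¼ + B)/9 = (¼ + B)*(⅑) = 1/36 + B/9)
(13*H(2))*q = (13*(1/36 + (⅑)*2))*(-16) = (13*(1/36 + 2/9))*(-16) = (13*(¼))*(-16) = (13/4)*(-16) = -52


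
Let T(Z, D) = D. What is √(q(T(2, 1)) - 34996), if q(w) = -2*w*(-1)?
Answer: I*√34994 ≈ 187.07*I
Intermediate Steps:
q(w) = 2*w
√(q(T(2, 1)) - 34996) = √(2*1 - 34996) = √(2 - 34996) = √(-34994) = I*√34994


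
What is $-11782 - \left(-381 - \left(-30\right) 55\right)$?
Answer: $-13051$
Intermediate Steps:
$-11782 - \left(-381 - \left(-30\right) 55\right) = -11782 - \left(-381 - -1650\right) = -11782 - \left(-381 + 1650\right) = -11782 - 1269 = -13051$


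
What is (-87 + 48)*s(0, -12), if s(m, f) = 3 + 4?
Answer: -273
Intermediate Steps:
s(m, f) = 7
(-87 + 48)*s(0, -12) = (-87 + 48)*7 = -39*7 = -273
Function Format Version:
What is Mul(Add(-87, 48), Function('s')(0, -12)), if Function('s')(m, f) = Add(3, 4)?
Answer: -273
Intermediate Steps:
Function('s')(m, f) = 7
Mul(Add(-87, 48), Function('s')(0, -12)) = Mul(Add(-87, 48), 7) = Mul(-39, 7) = -273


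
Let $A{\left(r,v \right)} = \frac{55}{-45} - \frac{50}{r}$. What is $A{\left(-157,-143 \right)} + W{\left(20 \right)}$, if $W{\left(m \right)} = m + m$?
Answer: $\frac{55243}{1413} \approx 39.096$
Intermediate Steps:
$A{\left(r,v \right)} = - \frac{11}{9} - \frac{50}{r}$ ($A{\left(r,v \right)} = 55 \left(- \frac{1}{45}\right) - \frac{50}{r} = - \frac{11}{9} - \frac{50}{r}$)
$W{\left(m \right)} = 2 m$
$A{\left(-157,-143 \right)} + W{\left(20 \right)} = \left(- \frac{11}{9} - \frac{50}{-157}\right) + 2 \cdot 20 = \left(- \frac{11}{9} - - \frac{50}{157}\right) + 40 = \left(- \frac{11}{9} + \frac{50}{157}\right) + 40 = - \frac{1277}{1413} + 40 = \frac{55243}{1413}$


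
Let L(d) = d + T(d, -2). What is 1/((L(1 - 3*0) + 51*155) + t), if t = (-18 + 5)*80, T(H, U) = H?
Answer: 1/6867 ≈ 0.00014562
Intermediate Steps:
t = -1040 (t = -13*80 = -1040)
L(d) = 2*d (L(d) = d + d = 2*d)
1/((L(1 - 3*0) + 51*155) + t) = 1/((2*(1 - 3*0) + 51*155) - 1040) = 1/((2*(1 + 0) + 7905) - 1040) = 1/((2*1 + 7905) - 1040) = 1/((2 + 7905) - 1040) = 1/(7907 - 1040) = 1/6867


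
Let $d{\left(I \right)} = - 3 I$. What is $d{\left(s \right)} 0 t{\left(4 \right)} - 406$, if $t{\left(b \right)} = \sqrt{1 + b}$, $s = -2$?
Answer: $-406$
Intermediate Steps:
$d{\left(s \right)} 0 t{\left(4 \right)} - 406 = \left(-3\right) \left(-2\right) 0 \sqrt{1 + 4} - 406 = 6 \cdot 0 \sqrt{5} - 406 = 0 \sqrt{5} - 406 = 0 - 406 = -406$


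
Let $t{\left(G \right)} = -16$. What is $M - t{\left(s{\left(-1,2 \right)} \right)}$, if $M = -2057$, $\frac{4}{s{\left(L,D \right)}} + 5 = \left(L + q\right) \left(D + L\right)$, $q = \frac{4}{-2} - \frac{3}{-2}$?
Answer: $-2041$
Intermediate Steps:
$q = - \frac{1}{2}$ ($q = 4 \left(- \frac{1}{2}\right) - - \frac{3}{2} = -2 + \frac{3}{2} = - \frac{1}{2} \approx -0.5$)
$s{\left(L,D \right)} = \frac{4}{-5 + \left(- \frac{1}{2} + L\right) \left(D + L\right)}$ ($s{\left(L,D \right)} = \frac{4}{-5 + \left(L - \frac{1}{2}\right) \left(D + L\right)} = \frac{4}{-5 + \left(- \frac{1}{2} + L\right) \left(D + L\right)}$)
$M - t{\left(s{\left(-1,2 \right)} \right)} = -2057 - -16 = -2057 + 16 = -2041$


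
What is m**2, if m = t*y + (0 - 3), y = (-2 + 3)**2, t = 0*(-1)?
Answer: 9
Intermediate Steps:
t = 0
y = 1 (y = 1**2 = 1)
m = -3 (m = 0*1 + (0 - 3) = 0 - 3 = -3)
m**2 = (-3)**2 = 9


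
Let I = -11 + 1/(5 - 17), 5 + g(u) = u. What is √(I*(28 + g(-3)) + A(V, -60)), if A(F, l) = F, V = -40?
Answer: I*√2355/3 ≈ 16.176*I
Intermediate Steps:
g(u) = -5 + u
I = -133/12 (I = -11 + 1/(-12) = -11 - 1/12 = -133/12 ≈ -11.083)
√(I*(28 + g(-3)) + A(V, -60)) = √(-133*(28 + (-5 - 3))/12 - 40) = √(-133*(28 - 8)/12 - 40) = √(-133/12*20 - 40) = √(-665/3 - 40) = √(-785/3) = I*√2355/3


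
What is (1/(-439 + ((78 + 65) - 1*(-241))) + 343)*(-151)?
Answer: -2848464/55 ≈ -51790.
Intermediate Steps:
(1/(-439 + ((78 + 65) - 1*(-241))) + 343)*(-151) = (1/(-439 + (143 + 241)) + 343)*(-151) = (1/(-439 + 384) + 343)*(-151) = (1/(-55) + 343)*(-151) = (-1/55 + 343)*(-151) = (18864/55)*(-151) = -2848464/55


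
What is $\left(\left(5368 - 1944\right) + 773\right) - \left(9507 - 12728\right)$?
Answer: $7418$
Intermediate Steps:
$\left(\left(5368 - 1944\right) + 773\right) - \left(9507 - 12728\right) = \left(3424 + 773\right) - \left(9507 - 12728\right) = 4197 - -3221 = 4197 + 3221 = 7418$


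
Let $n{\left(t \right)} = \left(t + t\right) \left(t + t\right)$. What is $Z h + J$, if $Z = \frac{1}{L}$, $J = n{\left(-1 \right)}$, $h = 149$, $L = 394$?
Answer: $\frac{1725}{394} \approx 4.3782$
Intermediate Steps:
$n{\left(t \right)} = 4 t^{2}$ ($n{\left(t \right)} = 2 t 2 t = 4 t^{2}$)
$J = 4$ ($J = 4 \left(-1\right)^{2} = 4 \cdot 1 = 4$)
$Z = \frac{1}{394} \approx 0.0025381$
$Z h + J = \frac{1}{394} \cdot 149 + 4 = \frac{149}{394} + 4 = \frac{1725}{394}$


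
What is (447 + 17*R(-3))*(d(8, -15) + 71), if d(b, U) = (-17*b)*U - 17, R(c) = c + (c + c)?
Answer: 615636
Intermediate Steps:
R(c) = 3*c (R(c) = c + 2*c = 3*c)
d(b, U) = -17 - 17*U*b (d(b, U) = -17*U*b - 17 = -17 - 17*U*b)
(447 + 17*R(-3))*(d(8, -15) + 71) = (447 + 17*(3*(-3)))*((-17 - 17*(-15)*8) + 71) = (447 + 17*(-9))*((-17 + 2040) + 71) = (447 - 153)*(2023 + 71) = 294*2094 = 615636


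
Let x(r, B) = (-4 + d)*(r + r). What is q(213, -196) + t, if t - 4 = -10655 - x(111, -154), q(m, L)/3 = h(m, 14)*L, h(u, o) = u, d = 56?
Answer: -147439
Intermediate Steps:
x(r, B) = 104*r (x(r, B) = (-4 + 56)*(r + r) = 52*(2*r) = 104*r)
q(m, L) = 3*L*m (q(m, L) = 3*(m*L) = 3*(L*m) = 3*L*m)
t = -22195 (t = 4 + (-10655 - 104*111) = 4 + (-10655 - 1*11544) = 4 + (-10655 - 11544) = 4 - 22199 = -22195)
q(213, -196) + t = 3*(-196)*213 - 22195 = -125244 - 22195 = -147439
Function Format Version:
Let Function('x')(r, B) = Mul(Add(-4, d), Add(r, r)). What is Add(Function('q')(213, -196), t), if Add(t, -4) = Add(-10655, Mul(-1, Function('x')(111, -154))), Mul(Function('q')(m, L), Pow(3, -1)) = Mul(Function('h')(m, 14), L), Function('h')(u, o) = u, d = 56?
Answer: -147439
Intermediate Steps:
Function('x')(r, B) = Mul(104, r) (Function('x')(r, B) = Mul(Add(-4, 56), Add(r, r)) = Mul(52, Mul(2, r)) = Mul(104, r))
Function('q')(m, L) = Mul(3, L, m) (Function('q')(m, L) = Mul(3, Mul(m, L)) = Mul(3, Mul(L, m)) = Mul(3, L, m))
t = -22195 (t = Add(4, Add(-10655, Mul(-1, Mul(104, 111)))) = Add(4, Add(-10655, Mul(-1, 11544))) = Add(4, Add(-10655, -11544)) = Add(4, -22199) = -22195)
Add(Function('q')(213, -196), t) = Add(Mul(3, -196, 213), -22195) = Add(-125244, -22195) = -147439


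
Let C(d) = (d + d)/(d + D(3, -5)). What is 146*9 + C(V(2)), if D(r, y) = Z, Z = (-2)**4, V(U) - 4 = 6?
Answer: 17092/13 ≈ 1314.8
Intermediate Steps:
V(U) = 10 (V(U) = 4 + 6 = 10)
Z = 16
D(r, y) = 16
C(d) = 2*d/(16 + d) (C(d) = (d + d)/(d + 16) = (2*d)/(16 + d) = 2*d/(16 + d))
146*9 + C(V(2)) = 146*9 + 2*10/(16 + 10) = 1314 + 2*10/26 = 1314 + 2*10*(1/26) = 1314 + 10/13 = 17092/13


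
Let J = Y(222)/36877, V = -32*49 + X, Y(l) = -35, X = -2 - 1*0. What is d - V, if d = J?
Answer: 57896855/36877 ≈ 1570.0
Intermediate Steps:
X = -2 (X = -2 + 0 = -2)
V = -1570 (V = -32*49 - 2 = -1568 - 2 = -1570)
J = -35/36877 ≈ -0.00094910
d = -35/36877 ≈ -0.00094910
d - V = -35/36877 - 1*(-1570) = -35/36877 + 1570 = 57896855/36877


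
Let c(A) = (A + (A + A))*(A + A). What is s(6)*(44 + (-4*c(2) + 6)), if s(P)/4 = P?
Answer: -1104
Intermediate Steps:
c(A) = 6*A² (c(A) = (A + 2*A)*(2*A) = (3*A)*(2*A) = 6*A²)
s(P) = 4*P
s(6)*(44 + (-4*c(2) + 6)) = (4*6)*(44 + (-24*2² + 6)) = 24*(44 + (-24*4 + 6)) = 24*(44 + (-4*24 + 6)) = 24*(44 + (-96 + 6)) = 24*(44 - 90) = 24*(-46) = -1104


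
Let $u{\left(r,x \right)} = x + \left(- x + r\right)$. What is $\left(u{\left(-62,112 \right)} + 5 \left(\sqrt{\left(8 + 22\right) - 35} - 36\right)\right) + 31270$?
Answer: $31028 + 5 i \sqrt{5} \approx 31028.0 + 11.18 i$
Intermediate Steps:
$u{\left(r,x \right)} = r$ ($u{\left(r,x \right)} = x + \left(r - x\right) = r$)
$\left(u{\left(-62,112 \right)} + 5 \left(\sqrt{\left(8 + 22\right) - 35} - 36\right)\right) + 31270 = \left(-62 + 5 \left(\sqrt{\left(8 + 22\right) - 35} - 36\right)\right) + 31270 = \left(-62 + 5 \left(\sqrt{30 - 35} - 36\right)\right) + 31270 = \left(-62 + 5 \left(\sqrt{-5} - 36\right)\right) + 31270 = \left(-62 + 5 \left(i \sqrt{5} - 36\right)\right) + 31270 = \left(-62 + 5 \left(-36 + i \sqrt{5}\right)\right) + 31270 = \left(-62 - \left(180 - 5 i \sqrt{5}\right)\right) + 31270 = \left(-242 + 5 i \sqrt{5}\right) + 31270 = 31028 + 5 i \sqrt{5}$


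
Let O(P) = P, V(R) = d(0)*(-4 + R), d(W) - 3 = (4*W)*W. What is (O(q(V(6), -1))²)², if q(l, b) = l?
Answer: 1296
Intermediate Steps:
d(W) = 3 + 4*W² (d(W) = 3 + (4*W)*W = 3 + 4*W²)
V(R) = -12 + 3*R (V(R) = (3 + 4*0²)*(-4 + R) = (3 + 4*0)*(-4 + R) = (3 + 0)*(-4 + R) = 3*(-4 + R) = -12 + 3*R)
(O(q(V(6), -1))²)² = ((-12 + 3*6)²)² = ((-12 + 18)²)² = (6²)² = 36² = 1296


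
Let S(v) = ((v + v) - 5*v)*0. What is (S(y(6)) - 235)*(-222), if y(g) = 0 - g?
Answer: 52170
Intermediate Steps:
y(g) = -g
S(v) = 0 (S(v) = (2*v - 5*v)*0 = -3*v*0 = 0)
(S(y(6)) - 235)*(-222) = (0 - 235)*(-222) = -235*(-222) = 52170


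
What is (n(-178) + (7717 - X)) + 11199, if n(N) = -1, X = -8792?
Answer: 27707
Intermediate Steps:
(n(-178) + (7717 - X)) + 11199 = (-1 + (7717 - 1*(-8792))) + 11199 = (-1 + (7717 + 8792)) + 11199 = (-1 + 16509) + 11199 = 16508 + 11199 = 27707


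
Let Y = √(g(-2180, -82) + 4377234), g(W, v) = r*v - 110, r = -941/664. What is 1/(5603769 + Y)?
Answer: 620150436/3475179304178701 - 2*√120619231167/10425537912536103 ≈ 1.7838e-7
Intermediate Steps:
r = -941/664 (r = -941*1/664 = -941/664 ≈ -1.4172)
g(W, v) = -110 - 941*v/664 (g(W, v) = -941*v/664 - 110 = -110 - 941*v/664)
Y = √120619231167/166 (Y = √((-110 - 941/664*(-82)) + 4377234) = √((-110 + 38581/332) + 4377234) = √(2061/332 + 4377234) = √(1453243749/332) = √120619231167/166 ≈ 2092.2)
1/(5603769 + Y) = 1/(5603769 + √120619231167/166)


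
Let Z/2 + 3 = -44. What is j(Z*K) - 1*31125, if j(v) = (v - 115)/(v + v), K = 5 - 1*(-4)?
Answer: -52662539/1692 ≈ -31124.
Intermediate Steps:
Z = -94 (Z = -6 + 2*(-44) = -6 - 88 = -94)
K = 9 (K = 5 + 4 = 9)
j(v) = (-115 + v)/(2*v) (j(v) = (-115 + v)/((2*v)) = (-115 + v)*(1/(2*v)) = (-115 + v)/(2*v))
j(Z*K) - 1*31125 = (-115 - 94*9)/(2*((-94*9))) - 1*31125 = (½)*(-115 - 846)/(-846) - 31125 = (½)*(-1/846)*(-961) - 31125 = 961/1692 - 31125 = -52662539/1692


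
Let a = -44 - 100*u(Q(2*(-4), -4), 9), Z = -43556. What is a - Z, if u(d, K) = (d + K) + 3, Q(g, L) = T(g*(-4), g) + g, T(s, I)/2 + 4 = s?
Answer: 37512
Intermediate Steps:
T(s, I) = -8 + 2*s
Q(g, L) = -8 - 7*g (Q(g, L) = (-8 + 2*(g*(-4))) + g = (-8 + 2*(-4*g)) + g = (-8 - 8*g) + g = -8 - 7*g)
u(d, K) = 3 + K + d (u(d, K) = (K + d) + 3 = 3 + K + d)
a = -6044 (a = -44 - 100*(3 + 9 + (-8 - 14*(-4))) = -44 - 100*(3 + 9 + (-8 - 7*(-8))) = -44 - 100*(3 + 9 + (-8 + 56)) = -44 - 100*(3 + 9 + 48) = -44 - 100*60 = -44 - 6000 = -6044)
a - Z = -6044 - 1*(-43556) = -6044 + 43556 = 37512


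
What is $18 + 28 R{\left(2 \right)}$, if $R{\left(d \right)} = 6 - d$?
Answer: $130$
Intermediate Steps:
$18 + 28 R{\left(2 \right)} = 18 + 28 \left(6 - 2\right) = 18 + 28 \cdot 4 = 18 + 112 = 130$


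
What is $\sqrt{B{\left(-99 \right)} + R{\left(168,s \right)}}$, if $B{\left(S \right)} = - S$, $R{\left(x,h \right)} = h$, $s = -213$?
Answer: $i \sqrt{114} \approx 10.677 i$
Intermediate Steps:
$\sqrt{B{\left(-99 \right)} + R{\left(168,s \right)}} = \sqrt{\left(-1\right) \left(-99\right) - 213} = \sqrt{99 - 213} = \sqrt{-114} = i \sqrt{114}$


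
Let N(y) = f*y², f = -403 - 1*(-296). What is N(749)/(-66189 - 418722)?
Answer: 8575301/69273 ≈ 123.79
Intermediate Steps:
f = -107 (f = -403 + 296 = -107)
N(y) = -107*y²
N(749)/(-66189 - 418722) = (-107*749²)/(-66189 - 418722) = -107*561001/(-484911) = -60027107*(-1/484911) = 8575301/69273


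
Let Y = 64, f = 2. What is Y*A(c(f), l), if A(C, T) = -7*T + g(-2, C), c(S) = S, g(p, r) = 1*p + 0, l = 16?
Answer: -7296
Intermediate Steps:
g(p, r) = p (g(p, r) = p + 0 = p)
A(C, T) = -2 - 7*T (A(C, T) = -7*T - 2 = -2 - 7*T)
Y*A(c(f), l) = 64*(-2 - 7*16) = 64*(-2 - 112) = 64*(-114) = -7296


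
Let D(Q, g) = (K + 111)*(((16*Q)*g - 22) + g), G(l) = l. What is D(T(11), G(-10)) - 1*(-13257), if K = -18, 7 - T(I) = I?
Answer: 69801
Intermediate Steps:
T(I) = 7 - I
D(Q, g) = -2046 + 93*g + 1488*Q*g (D(Q, g) = (-18 + 111)*(((16*Q)*g - 22) + g) = 93*((16*Q*g - 22) + g) = 93*((-22 + 16*Q*g) + g) = 93*(-22 + g + 16*Q*g) = -2046 + 93*g + 1488*Q*g)
D(T(11), G(-10)) - 1*(-13257) = (-2046 + 93*(-10) + 1488*(7 - 1*11)*(-10)) - 1*(-13257) = (-2046 - 930 + 1488*(7 - 11)*(-10)) + 13257 = (-2046 - 930 + 1488*(-4)*(-10)) + 13257 = (-2046 - 930 + 59520) + 13257 = 56544 + 13257 = 69801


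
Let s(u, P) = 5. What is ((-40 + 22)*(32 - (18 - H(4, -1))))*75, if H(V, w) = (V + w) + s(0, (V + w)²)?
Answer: -29700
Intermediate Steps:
H(V, w) = 5 + V + w (H(V, w) = (V + w) + 5 = 5 + V + w)
((-40 + 22)*(32 - (18 - H(4, -1))))*75 = ((-40 + 22)*(32 - (18 - (5 + 4 - 1))))*75 = -18*(32 - (18 - 1*8))*75 = -18*(32 - (18 - 8))*75 = -18*(32 - 1*10)*75 = -18*(32 - 10)*75 = -18*22*75 = -396*75 = -29700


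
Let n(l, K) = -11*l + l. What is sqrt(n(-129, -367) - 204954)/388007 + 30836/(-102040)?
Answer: -7709/25510 + 4*I*sqrt(12729)/388007 ≈ -0.3022 + 0.0011631*I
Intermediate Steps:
n(l, K) = -10*l
sqrt(n(-129, -367) - 204954)/388007 + 30836/(-102040) = sqrt(-10*(-129) - 204954)/388007 + 30836/(-102040) = sqrt(1290 - 204954)*(1/388007) + 30836*(-1/102040) = sqrt(-203664)*(1/388007) - 7709/25510 = (4*I*sqrt(12729))*(1/388007) - 7709/25510 = 4*I*sqrt(12729)/388007 - 7709/25510 = -7709/25510 + 4*I*sqrt(12729)/388007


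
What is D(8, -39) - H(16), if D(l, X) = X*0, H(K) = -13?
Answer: 13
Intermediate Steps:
D(l, X) = 0
D(8, -39) - H(16) = 0 - 1*(-13) = 0 + 13 = 13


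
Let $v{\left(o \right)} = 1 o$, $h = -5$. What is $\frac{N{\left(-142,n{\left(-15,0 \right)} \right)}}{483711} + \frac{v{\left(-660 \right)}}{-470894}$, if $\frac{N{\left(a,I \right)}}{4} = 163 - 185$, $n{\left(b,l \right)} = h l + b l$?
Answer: $\frac{138905294}{113888303817} \approx 0.0012197$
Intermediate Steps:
$n{\left(b,l \right)} = - 5 l + b l$
$N{\left(a,I \right)} = -88$ ($N{\left(a,I \right)} = 4 \left(163 - 185\right) = 4 \left(-22\right) = -88$)
$v{\left(o \right)} = o$
$\frac{N{\left(-142,n{\left(-15,0 \right)} \right)}}{483711} + \frac{v{\left(-660 \right)}}{-470894} = - \frac{88}{483711} - \frac{660}{-470894} = \left(-88\right) \frac{1}{483711} - - \frac{330}{235447} = - \frac{88}{483711} + \frac{330}{235447} = \frac{138905294}{113888303817}$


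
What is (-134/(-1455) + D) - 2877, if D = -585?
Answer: -5037076/1455 ≈ -3461.9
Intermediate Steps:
(-134/(-1455) + D) - 2877 = (-134/(-1455) - 585) - 2877 = (-134*(-1/1455) - 585) - 2877 = (134/1455 - 585) - 2877 = -851041/1455 - 2877 = -5037076/1455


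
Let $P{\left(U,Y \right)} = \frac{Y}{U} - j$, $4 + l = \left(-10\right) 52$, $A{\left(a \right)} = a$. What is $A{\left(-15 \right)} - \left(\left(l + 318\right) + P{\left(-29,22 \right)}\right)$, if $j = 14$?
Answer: $\frac{5967}{29} \approx 205.76$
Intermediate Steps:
$l = -524$ ($l = -4 - 520 = -524$)
$P{\left(U,Y \right)} = -14 + \frac{Y}{U}$ ($P{\left(U,Y \right)} = \frac{Y}{U} - 14 = -14 + \frac{Y}{U}$)
$A{\left(-15 \right)} - \left(\left(l + 318\right) + P{\left(-29,22 \right)}\right) = -15 - \left(\left(-524 + 318\right) - \left(14 - \frac{22}{-29}\right)\right) = -15 - \left(-206 + \left(-14 + 22 \left(- \frac{1}{29}\right)\right)\right) = -15 - \left(-206 - \frac{428}{29}\right) = -15 - - \frac{6402}{29} = -15 + \frac{6402}{29} = \frac{5967}{29}$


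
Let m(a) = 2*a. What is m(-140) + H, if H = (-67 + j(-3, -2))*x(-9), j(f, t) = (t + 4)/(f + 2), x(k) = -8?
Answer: 272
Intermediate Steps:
j(f, t) = (4 + t)/(2 + f)
H = 552 (H = (-67 + (4 - 2)/(2 - 3))*(-8) = (-67 + 2/(-1))*(-8) = (-67 - 1*2)*(-8) = (-67 - 2)*(-8) = -69*(-8) = 552)
m(-140) + H = 2*(-140) + 552 = -280 + 552 = 272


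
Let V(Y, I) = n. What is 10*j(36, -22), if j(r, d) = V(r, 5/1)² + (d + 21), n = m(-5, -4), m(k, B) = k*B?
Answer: 3990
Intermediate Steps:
m(k, B) = B*k
n = 20 (n = -4*(-5) = 20)
V(Y, I) = 20
j(r, d) = 421 + d (j(r, d) = 20² + (d + 21) = 400 + (21 + d) = 421 + d)
10*j(36, -22) = 10*(421 - 22) = 10*399 = 3990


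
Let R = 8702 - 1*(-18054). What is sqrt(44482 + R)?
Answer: sqrt(71238) ≈ 266.90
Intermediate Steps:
R = 26756 (R = 8702 + 18054 = 26756)
sqrt(44482 + R) = sqrt(44482 + 26756) = sqrt(71238)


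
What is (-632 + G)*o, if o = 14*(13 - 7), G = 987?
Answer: 29820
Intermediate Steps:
o = 84 (o = 14*6 = 84)
(-632 + G)*o = (-632 + 987)*84 = 355*84 = 29820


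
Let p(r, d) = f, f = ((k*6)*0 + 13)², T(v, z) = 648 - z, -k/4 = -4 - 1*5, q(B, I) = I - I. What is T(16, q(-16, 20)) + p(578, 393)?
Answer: 817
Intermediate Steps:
q(B, I) = 0
k = 36 (k = -4*(-4 - 1*5) = -4*(-4 - 5) = -4*(-9) = 36)
f = 169 (f = ((36*6)*0 + 13)² = (216*0 + 13)² = (0 + 13)² = 13² = 169)
p(r, d) = 169
T(16, q(-16, 20)) + p(578, 393) = (648 - 1*0) + 169 = (648 + 0) + 169 = 648 + 169 = 817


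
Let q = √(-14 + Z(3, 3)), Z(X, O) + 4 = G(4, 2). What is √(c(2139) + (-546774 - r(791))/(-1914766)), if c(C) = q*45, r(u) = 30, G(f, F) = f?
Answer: 3*√(29083380774 + 4582911043445*I*√14)/957383 ≈ 9.1832 + 9.1676*I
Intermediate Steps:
Z(X, O) = 0 (Z(X, O) = -4 + 4 = 0)
q = I*√14 (q = √(-14 + 0) = √(-14) = I*√14 ≈ 3.7417*I)
c(C) = 45*I*√14 (c(C) = (I*√14)*45 = 45*I*√14)
√(c(2139) + (-546774 - r(791))/(-1914766)) = √(45*I*√14 + (-546774 - 1*30)/(-1914766)) = √(45*I*√14 + (-546774 - 30)*(-1/1914766)) = √(45*I*√14 - 546804*(-1/1914766)) = √(45*I*√14 + 273402/957383) = √(273402/957383 + 45*I*√14)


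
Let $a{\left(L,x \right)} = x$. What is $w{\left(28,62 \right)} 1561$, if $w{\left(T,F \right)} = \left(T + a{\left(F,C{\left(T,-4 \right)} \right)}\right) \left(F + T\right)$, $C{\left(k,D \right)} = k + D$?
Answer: $7305480$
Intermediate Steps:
$C{\left(k,D \right)} = D + k$
$w{\left(T,F \right)} = \left(-4 + 2 T\right) \left(F + T\right)$ ($w{\left(T,F \right)} = \left(T + \left(-4 + T\right)\right) \left(F + T\right) = \left(-4 + 2 T\right) \left(F + T\right)$)
$w{\left(28,62 \right)} 1561 = \left(\left(-4\right) 62 - 112 + 2 \cdot 28^{2} + 2 \cdot 62 \cdot 28\right) 1561 = \left(-248 - 112 + 2 \cdot 784 + 3472\right) 1561 = \left(-248 - 112 + 1568 + 3472\right) 1561 = 4680 \cdot 1561 = 7305480$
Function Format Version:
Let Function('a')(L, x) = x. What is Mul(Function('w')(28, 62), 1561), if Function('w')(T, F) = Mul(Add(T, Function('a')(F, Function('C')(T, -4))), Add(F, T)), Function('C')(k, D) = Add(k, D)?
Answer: 7305480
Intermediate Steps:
Function('C')(k, D) = Add(D, k)
Function('w')(T, F) = Mul(Add(-4, Mul(2, T)), Add(F, T)) (Function('w')(T, F) = Mul(Add(T, Add(-4, T)), Add(F, T)) = Mul(Add(-4, Mul(2, T)), Add(F, T)))
Mul(Function('w')(28, 62), 1561) = Mul(Add(Mul(-4, 62), Mul(-4, 28), Mul(2, Pow(28, 2)), Mul(2, 62, 28)), 1561) = Mul(Add(-248, -112, Mul(2, 784), 3472), 1561) = Mul(Add(-248, -112, 1568, 3472), 1561) = Mul(4680, 1561) = 7305480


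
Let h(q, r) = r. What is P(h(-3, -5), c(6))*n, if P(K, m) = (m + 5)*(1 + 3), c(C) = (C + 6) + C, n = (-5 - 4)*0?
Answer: 0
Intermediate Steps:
n = 0 (n = -9*0 = 0)
c(C) = 6 + 2*C (c(C) = (6 + C) + C = 6 + 2*C)
P(K, m) = 20 + 4*m (P(K, m) = (5 + m)*4 = 20 + 4*m)
P(h(-3, -5), c(6))*n = (20 + 4*(6 + 2*6))*0 = (20 + 4*(6 + 12))*0 = (20 + 4*18)*0 = (20 + 72)*0 = 92*0 = 0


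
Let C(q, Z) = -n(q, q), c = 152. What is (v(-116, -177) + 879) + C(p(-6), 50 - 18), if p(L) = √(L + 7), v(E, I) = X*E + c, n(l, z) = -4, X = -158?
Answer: 19363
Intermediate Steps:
v(E, I) = 152 - 158*E (v(E, I) = -158*E + 152 = 152 - 158*E)
p(L) = √(7 + L)
C(q, Z) = 4 (C(q, Z) = -1*(-4) = 4)
(v(-116, -177) + 879) + C(p(-6), 50 - 18) = ((152 - 158*(-116)) + 879) + 4 = ((152 + 18328) + 879) + 4 = (18480 + 879) + 4 = 19359 + 4 = 19363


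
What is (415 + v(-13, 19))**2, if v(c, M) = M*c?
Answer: 28224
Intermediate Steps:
(415 + v(-13, 19))**2 = (415 + 19*(-13))**2 = (415 - 247)**2 = 168**2 = 28224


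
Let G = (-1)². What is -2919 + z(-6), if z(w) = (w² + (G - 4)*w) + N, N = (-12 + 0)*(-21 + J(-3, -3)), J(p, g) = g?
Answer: -2577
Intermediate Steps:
G = 1
N = 288 (N = (-12 + 0)*(-21 - 3) = -12*(-24) = 288)
z(w) = 288 + w² - 3*w (z(w) = (w² + (1 - 4)*w) + 288 = (w² - 3*w) + 288 = 288 + w² - 3*w)
-2919 + z(-6) = -2919 + (288 + (-6)² - 3*(-6)) = -2919 + (288 + 36 + 18) = -2919 + 342 = -2577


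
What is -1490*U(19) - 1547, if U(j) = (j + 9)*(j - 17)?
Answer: -84987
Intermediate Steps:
U(j) = (-17 + j)*(9 + j) (U(j) = (9 + j)*(-17 + j) = (-17 + j)*(9 + j))
-1490*U(19) - 1547 = -1490*(-153 + 19² - 8*19) - 1547 = -1490*(-153 + 361 - 152) - 1547 = -1490*56 - 1547 = -83440 - 1547 = -84987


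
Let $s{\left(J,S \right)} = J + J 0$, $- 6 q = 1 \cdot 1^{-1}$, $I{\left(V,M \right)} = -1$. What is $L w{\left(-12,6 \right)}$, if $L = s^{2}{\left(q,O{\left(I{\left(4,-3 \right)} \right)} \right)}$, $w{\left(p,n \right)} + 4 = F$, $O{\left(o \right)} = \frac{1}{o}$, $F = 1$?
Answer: $- \frac{1}{12} \approx -0.083333$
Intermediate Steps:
$q = - \frac{1}{6}$ ($q = - \frac{1 \cdot 1^{-1}}{6} = - \frac{1 \cdot 1}{6} = \left(- \frac{1}{6}\right) 1 = - \frac{1}{6} \approx -0.16667$)
$w{\left(p,n \right)} = -3$ ($w{\left(p,n \right)} = -4 + 1 = -3$)
$s{\left(J,S \right)} = J$ ($s{\left(J,S \right)} = J + 0 = J$)
$L = \frac{1}{36}$ ($L = \left(- \frac{1}{6}\right)^{2} = \frac{1}{36} \approx 0.027778$)
$L w{\left(-12,6 \right)} = \frac{1}{36} \left(-3\right) = - \frac{1}{12}$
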